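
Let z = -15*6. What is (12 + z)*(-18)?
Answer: 1404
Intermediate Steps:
z = -90
(12 + z)*(-18) = (12 - 90)*(-18) = -78*(-18) = 1404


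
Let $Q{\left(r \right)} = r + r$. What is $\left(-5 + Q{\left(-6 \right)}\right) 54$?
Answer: $-918$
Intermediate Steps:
$Q{\left(r \right)} = 2 r$
$\left(-5 + Q{\left(-6 \right)}\right) 54 = \left(-5 + 2 \left(-6\right)\right) 54 = \left(-5 - 12\right) 54 = \left(-17\right) 54 = -918$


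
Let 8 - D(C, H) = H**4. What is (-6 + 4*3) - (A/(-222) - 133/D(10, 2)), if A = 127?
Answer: -8927/888 ≈ -10.053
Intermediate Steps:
D(C, H) = 8 - H**4
(-6 + 4*3) - (A/(-222) - 133/D(10, 2)) = (-6 + 4*3) - (127/(-222) - 133/(8 - 1*2**4)) = (-6 + 12) - (127*(-1/222) - 133/(8 - 1*16)) = 6 - (-127/222 - 133/(8 - 16)) = 6 - (-127/222 - 133/(-8)) = 6 - (-127/222 - 133*(-1/8)) = 6 - (-127/222 + 133/8) = 6 - 1*14255/888 = 6 - 14255/888 = -8927/888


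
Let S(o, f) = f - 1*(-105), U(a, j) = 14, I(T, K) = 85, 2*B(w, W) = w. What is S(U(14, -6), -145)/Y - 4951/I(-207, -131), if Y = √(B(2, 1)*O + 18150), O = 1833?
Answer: -4951/85 - 40*√19983/19983 ≈ -58.530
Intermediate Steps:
B(w, W) = w/2
Y = √19983 (Y = √(((½)*2)*1833 + 18150) = √(1*1833 + 18150) = √(1833 + 18150) = √19983 ≈ 141.36)
S(o, f) = 105 + f (S(o, f) = f + 105 = 105 + f)
S(U(14, -6), -145)/Y - 4951/I(-207, -131) = (105 - 145)/(√19983) - 4951/85 = -40*√19983/19983 - 4951*1/85 = -40*√19983/19983 - 4951/85 = -4951/85 - 40*√19983/19983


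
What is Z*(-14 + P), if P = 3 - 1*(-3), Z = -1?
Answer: 8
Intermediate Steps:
P = 6 (P = 3 + 3 = 6)
Z*(-14 + P) = -(-14 + 6) = -1*(-8) = 8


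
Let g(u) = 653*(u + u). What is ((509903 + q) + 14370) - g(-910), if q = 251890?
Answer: 1964623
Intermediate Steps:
g(u) = 1306*u (g(u) = 653*(2*u) = 1306*u)
((509903 + q) + 14370) - g(-910) = ((509903 + 251890) + 14370) - 1306*(-910) = (761793 + 14370) - 1*(-1188460) = 776163 + 1188460 = 1964623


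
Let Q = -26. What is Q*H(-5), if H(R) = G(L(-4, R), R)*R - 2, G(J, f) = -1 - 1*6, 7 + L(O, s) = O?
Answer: -858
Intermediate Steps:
L(O, s) = -7 + O
G(J, f) = -7 (G(J, f) = -1 - 6 = -7)
H(R) = -2 - 7*R (H(R) = -7*R - 2 = -2 - 7*R)
Q*H(-5) = -26*(-2 - 7*(-5)) = -26*(-2 + 35) = -26*33 = -858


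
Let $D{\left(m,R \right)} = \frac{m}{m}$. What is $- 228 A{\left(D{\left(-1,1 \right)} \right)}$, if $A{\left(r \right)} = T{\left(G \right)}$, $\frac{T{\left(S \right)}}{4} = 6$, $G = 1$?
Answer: $-5472$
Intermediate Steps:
$T{\left(S \right)} = 24$ ($T{\left(S \right)} = 4 \cdot 6 = 24$)
$D{\left(m,R \right)} = 1$
$A{\left(r \right)} = 24$
$- 228 A{\left(D{\left(-1,1 \right)} \right)} = \left(-228\right) 24 = -5472$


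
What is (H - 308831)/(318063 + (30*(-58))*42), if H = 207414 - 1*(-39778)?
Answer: -61639/244983 ≈ -0.25161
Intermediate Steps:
H = 247192 (H = 207414 + 39778 = 247192)
(H - 308831)/(318063 + (30*(-58))*42) = (247192 - 308831)/(318063 + (30*(-58))*42) = -61639/(318063 - 1740*42) = -61639/(318063 - 73080) = -61639/244983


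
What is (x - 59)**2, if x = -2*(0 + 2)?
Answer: 3969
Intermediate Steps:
x = -4 (x = -2*2 = -4)
(x - 59)**2 = (-4 - 59)**2 = (-63)**2 = 3969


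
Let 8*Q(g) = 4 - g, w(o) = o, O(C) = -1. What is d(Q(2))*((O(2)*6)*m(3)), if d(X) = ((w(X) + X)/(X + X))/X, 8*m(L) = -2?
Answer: 6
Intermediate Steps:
m(L) = -¼ (m(L) = (⅛)*(-2) = -¼)
Q(g) = ½ - g/8 (Q(g) = (4 - g)/8 = ½ - g/8)
d(X) = 1/X (d(X) = ((X + X)/(X + X))/X = ((2*X)/((2*X)))/X = ((2*X)*(1/(2*X)))/X = 1/X)
d(Q(2))*((O(2)*6)*m(3)) = (-1*6*(-¼))/(½ - ⅛*2) = (-6*(-¼))/(½ - ¼) = (3/2)/(¼) = 4*(3/2) = 6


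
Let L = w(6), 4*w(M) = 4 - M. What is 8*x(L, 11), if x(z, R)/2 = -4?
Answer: -64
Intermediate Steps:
w(M) = 1 - M/4 (w(M) = (4 - M)/4 = 1 - M/4)
L = -½ (L = 1 - ¼*6 = 1 - 3/2 = -½ ≈ -0.50000)
x(z, R) = -8 (x(z, R) = 2*(-4) = -8)
8*x(L, 11) = 8*(-8) = -64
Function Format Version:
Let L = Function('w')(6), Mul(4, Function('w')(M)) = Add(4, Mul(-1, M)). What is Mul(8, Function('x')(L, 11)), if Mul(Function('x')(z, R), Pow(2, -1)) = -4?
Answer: -64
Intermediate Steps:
Function('w')(M) = Add(1, Mul(Rational(-1, 4), M)) (Function('w')(M) = Mul(Rational(1, 4), Add(4, Mul(-1, M))) = Add(1, Mul(Rational(-1, 4), M)))
L = Rational(-1, 2) (L = Add(1, Mul(Rational(-1, 4), 6)) = Add(1, Rational(-3, 2)) = Rational(-1, 2) ≈ -0.50000)
Function('x')(z, R) = -8 (Function('x')(z, R) = Mul(2, -4) = -8)
Mul(8, Function('x')(L, 11)) = Mul(8, -8) = -64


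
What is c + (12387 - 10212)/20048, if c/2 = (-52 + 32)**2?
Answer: 16040575/20048 ≈ 800.11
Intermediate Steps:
c = 800 (c = 2*(-52 + 32)**2 = 2*(-20)**2 = 2*400 = 800)
c + (12387 - 10212)/20048 = 800 + (12387 - 10212)/20048 = 800 + 2175*(1/20048) = 800 + 2175/20048 = 16040575/20048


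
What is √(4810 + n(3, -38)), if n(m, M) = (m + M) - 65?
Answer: √4710 ≈ 68.629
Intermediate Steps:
n(m, M) = -65 + M + m (n(m, M) = (M + m) - 65 = -65 + M + m)
√(4810 + n(3, -38)) = √(4810 + (-65 - 38 + 3)) = √(4810 - 100) = √4710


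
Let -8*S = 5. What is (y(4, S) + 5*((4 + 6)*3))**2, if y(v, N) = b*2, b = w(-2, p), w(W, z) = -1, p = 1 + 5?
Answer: 21904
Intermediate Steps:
S = -5/8 (S = -1/8*5 = -5/8 ≈ -0.62500)
p = 6
b = -1
y(v, N) = -2 (y(v, N) = -1*2 = -2)
(y(4, S) + 5*((4 + 6)*3))**2 = (-2 + 5*((4 + 6)*3))**2 = (-2 + 5*(10*3))**2 = (-2 + 5*30)**2 = (-2 + 150)**2 = 148**2 = 21904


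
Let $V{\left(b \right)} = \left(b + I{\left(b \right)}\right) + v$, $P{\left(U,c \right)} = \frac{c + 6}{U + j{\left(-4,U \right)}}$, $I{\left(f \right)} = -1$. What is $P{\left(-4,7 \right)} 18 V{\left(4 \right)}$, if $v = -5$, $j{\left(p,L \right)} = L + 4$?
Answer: $117$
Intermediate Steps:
$j{\left(p,L \right)} = 4 + L$
$P{\left(U,c \right)} = \frac{6 + c}{4 + 2 U}$ ($P{\left(U,c \right)} = \frac{c + 6}{U + \left(4 + U\right)} = \frac{6 + c}{4 + 2 U}$)
$V{\left(b \right)} = -6 + b$ ($V{\left(b \right)} = \left(b - 1\right) - 5 = \left(-1 + b\right) - 5 = -6 + b$)
$P{\left(-4,7 \right)} 18 V{\left(4 \right)} = \frac{6 + 7}{2 \left(2 - 4\right)} 18 \left(-6 + 4\right) = \frac{1}{2} \frac{1}{-2} \cdot 13 \cdot 18 \left(-2\right) = \frac{1}{2} \left(- \frac{1}{2}\right) 13 \cdot 18 \left(-2\right) = \left(- \frac{13}{4}\right) 18 \left(-2\right) = \left(- \frac{117}{2}\right) \left(-2\right) = 117$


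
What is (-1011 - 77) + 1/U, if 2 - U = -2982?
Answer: -3246591/2984 ≈ -1088.0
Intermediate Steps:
U = 2984 (U = 2 - 1*(-2982) = 2 + 2982 = 2984)
(-1011 - 77) + 1/U = (-1011 - 77) + 1/2984 = -1088 + 1/2984 = -3246591/2984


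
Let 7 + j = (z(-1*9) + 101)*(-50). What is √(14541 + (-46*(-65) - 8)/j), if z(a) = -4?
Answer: √38112692815/1619 ≈ 120.58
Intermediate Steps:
j = -4857 (j = -7 + (-4 + 101)*(-50) = -7 + 97*(-50) = -7 - 4850 = -4857)
√(14541 + (-46*(-65) - 8)/j) = √(14541 + (-46*(-65) - 8)/(-4857)) = √(14541 + (2990 - 8)*(-1/4857)) = √(14541 + 2982*(-1/4857)) = √(14541 - 994/1619) = √(23540885/1619) = √38112692815/1619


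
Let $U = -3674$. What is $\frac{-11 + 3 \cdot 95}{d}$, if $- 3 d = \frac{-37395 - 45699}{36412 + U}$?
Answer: $\frac{4485106}{13849} \approx 323.86$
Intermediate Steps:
$d = \frac{13849}{16369}$ ($d = - \frac{\left(-37395 - 45699\right) \frac{1}{36412 - 3674}}{3} = - \frac{\left(-83094\right) \frac{1}{32738}}{3} = \left(- \frac{1}{3}\right) \left(- \frac{41547}{16369}\right) = \frac{13849}{16369} \approx 0.84605$)
$\frac{-11 + 3 \cdot 95}{d} = \frac{-11 + 3 \cdot 95}{\frac{13849}{16369}} = \left(-11 + 285\right) \frac{16369}{13849} = 274 \cdot \frac{16369}{13849} = \frac{4485106}{13849}$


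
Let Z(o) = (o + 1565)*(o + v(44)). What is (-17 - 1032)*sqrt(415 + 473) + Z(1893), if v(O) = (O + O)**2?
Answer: 33324746 - 2098*sqrt(222) ≈ 3.3293e+7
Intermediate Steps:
v(O) = 4*O**2 (v(O) = (2*O)**2 = 4*O**2)
Z(o) = (1565 + o)*(7744 + o) (Z(o) = (o + 1565)*(o + 4*44**2) = (1565 + o)*(o + 4*1936) = (1565 + o)*(o + 7744) = (1565 + o)*(7744 + o))
(-17 - 1032)*sqrt(415 + 473) + Z(1893) = (-17 - 1032)*sqrt(415 + 473) + (12119360 + 1893**2 + 9309*1893) = -2098*sqrt(222) + (12119360 + 3583449 + 17621937) = -2098*sqrt(222) + 33324746 = 33324746 - 2098*sqrt(222)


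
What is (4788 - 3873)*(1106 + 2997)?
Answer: 3754245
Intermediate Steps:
(4788 - 3873)*(1106 + 2997) = 915*4103 = 3754245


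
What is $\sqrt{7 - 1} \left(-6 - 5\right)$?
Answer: $- 11 \sqrt{6} \approx -26.944$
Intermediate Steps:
$\sqrt{7 - 1} \left(-6 - 5\right) = \sqrt{6} \left(-11\right) = - 11 \sqrt{6}$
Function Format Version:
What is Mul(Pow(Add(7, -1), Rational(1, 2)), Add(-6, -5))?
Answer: Mul(-11, Pow(6, Rational(1, 2))) ≈ -26.944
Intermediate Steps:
Mul(Pow(Add(7, -1), Rational(1, 2)), Add(-6, -5)) = Mul(Pow(6, Rational(1, 2)), -11) = Mul(-11, Pow(6, Rational(1, 2)))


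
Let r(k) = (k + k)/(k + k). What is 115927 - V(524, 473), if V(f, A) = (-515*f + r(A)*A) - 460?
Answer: 385774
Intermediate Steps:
r(k) = 1 (r(k) = (2*k)/((2*k)) = (2*k)*(1/(2*k)) = 1)
V(f, A) = -460 + A - 515*f (V(f, A) = (-515*f + 1*A) - 460 = (-515*f + A) - 460 = (A - 515*f) - 460 = -460 + A - 515*f)
115927 - V(524, 473) = 115927 - (-460 + 473 - 515*524) = 115927 - (-460 + 473 - 269860) = 115927 - 1*(-269847) = 115927 + 269847 = 385774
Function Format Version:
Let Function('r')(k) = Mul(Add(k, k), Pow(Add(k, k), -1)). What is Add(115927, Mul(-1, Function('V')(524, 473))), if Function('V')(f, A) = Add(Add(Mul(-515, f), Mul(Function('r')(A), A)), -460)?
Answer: 385774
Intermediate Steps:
Function('r')(k) = 1 (Function('r')(k) = Mul(Mul(2, k), Pow(Mul(2, k), -1)) = Mul(Mul(2, k), Mul(Rational(1, 2), Pow(k, -1))) = 1)
Function('V')(f, A) = Add(-460, A, Mul(-515, f)) (Function('V')(f, A) = Add(Add(Mul(-515, f), Mul(1, A)), -460) = Add(Add(Mul(-515, f), A), -460) = Add(Add(A, Mul(-515, f)), -460) = Add(-460, A, Mul(-515, f)))
Add(115927, Mul(-1, Function('V')(524, 473))) = Add(115927, Mul(-1, Add(-460, 473, Mul(-515, 524)))) = Add(115927, Mul(-1, Add(-460, 473, -269860))) = Add(115927, Mul(-1, -269847)) = Add(115927, 269847) = 385774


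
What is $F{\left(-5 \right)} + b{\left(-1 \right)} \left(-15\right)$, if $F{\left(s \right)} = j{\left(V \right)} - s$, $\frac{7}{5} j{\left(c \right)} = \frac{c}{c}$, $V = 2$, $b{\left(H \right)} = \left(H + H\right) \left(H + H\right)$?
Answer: $- \frac{380}{7} \approx -54.286$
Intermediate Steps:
$b{\left(H \right)} = 4 H^{2}$ ($b{\left(H \right)} = 2 H 2 H = 4 H^{2}$)
$j{\left(c \right)} = \frac{5}{7}$ ($j{\left(c \right)} = \frac{5 \frac{c}{c}}{7} = \frac{5}{7} \cdot 1 = \frac{5}{7}$)
$F{\left(s \right)} = \frac{5}{7} - s$
$F{\left(-5 \right)} + b{\left(-1 \right)} \left(-15\right) = \left(\frac{5}{7} - -5\right) + 4 \left(-1\right)^{2} \left(-15\right) = \left(\frac{5}{7} + 5\right) + 4 \cdot 1 \left(-15\right) = \frac{40}{7} + 4 \left(-15\right) = \frac{40}{7} - 60 = - \frac{380}{7}$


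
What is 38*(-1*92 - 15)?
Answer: -4066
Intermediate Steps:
38*(-1*92 - 15) = 38*(-92 - 15) = 38*(-107) = -4066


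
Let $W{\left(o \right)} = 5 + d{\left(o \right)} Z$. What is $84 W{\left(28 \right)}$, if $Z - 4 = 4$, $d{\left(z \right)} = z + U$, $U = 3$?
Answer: $21252$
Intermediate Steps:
$d{\left(z \right)} = 3 + z$ ($d{\left(z \right)} = z + 3 = 3 + z$)
$Z = 8$ ($Z = 4 + 4 = 8$)
$W{\left(o \right)} = 29 + 8 o$ ($W{\left(o \right)} = 5 + \left(3 + o\right) 8 = 5 + \left(24 + 8 o\right) = 29 + 8 o$)
$84 W{\left(28 \right)} = 84 \left(29 + 8 \cdot 28\right) = 84 \left(29 + 224\right) = 84 \cdot 253 = 21252$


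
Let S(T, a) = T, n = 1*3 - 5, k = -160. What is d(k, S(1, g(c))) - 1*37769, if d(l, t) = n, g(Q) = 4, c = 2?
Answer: -37771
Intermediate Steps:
n = -2 (n = 3 - 5 = -2)
d(l, t) = -2
d(k, S(1, g(c))) - 1*37769 = -2 - 1*37769 = -2 - 37769 = -37771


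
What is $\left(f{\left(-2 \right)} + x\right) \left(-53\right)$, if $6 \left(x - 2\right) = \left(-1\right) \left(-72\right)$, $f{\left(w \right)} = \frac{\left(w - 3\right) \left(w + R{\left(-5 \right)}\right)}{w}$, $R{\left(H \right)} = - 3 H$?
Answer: $- \frac{4929}{2} \approx -2464.5$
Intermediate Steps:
$f{\left(w \right)} = \frac{\left(-3 + w\right) \left(15 + w\right)}{w}$ ($f{\left(w \right)} = \frac{\left(w - 3\right) \left(w - -15\right)}{w} = \frac{\left(-3 + w\right) \left(w + 15\right)}{w} = \frac{\left(-3 + w\right) \left(15 + w\right)}{w}$)
$x = 14$ ($x = 2 + \frac{\left(-1\right) \left(-72\right)}{6} = 2 + \frac{1}{6} \cdot 72 = 2 + 12 = 14$)
$\left(f{\left(-2 \right)} + x\right) \left(-53\right) = \left(\left(12 - 2 - \frac{45}{-2}\right) + 14\right) \left(-53\right) = \left(\left(12 - 2 - - \frac{45}{2}\right) + 14\right) \left(-53\right) = \left(\left(12 - 2 + \frac{45}{2}\right) + 14\right) \left(-53\right) = \left(\frac{65}{2} + 14\right) \left(-53\right) = \frac{93}{2} \left(-53\right) = - \frac{4929}{2}$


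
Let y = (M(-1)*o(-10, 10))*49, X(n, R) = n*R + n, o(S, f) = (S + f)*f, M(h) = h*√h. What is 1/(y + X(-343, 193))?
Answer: -1/66542 ≈ -1.5028e-5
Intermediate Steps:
M(h) = h^(3/2)
o(S, f) = f*(S + f)
X(n, R) = n + R*n (X(n, R) = R*n + n = n + R*n)
y = 0 (y = ((-1)^(3/2)*(10*(-10 + 10)))*49 = ((-I)*(10*0))*49 = (-I*0)*49 = 0*49 = 0)
1/(y + X(-343, 193)) = 1/(0 - 343*(1 + 193)) = 1/(0 - 343*194) = 1/(0 - 66542) = 1/(-66542) = -1/66542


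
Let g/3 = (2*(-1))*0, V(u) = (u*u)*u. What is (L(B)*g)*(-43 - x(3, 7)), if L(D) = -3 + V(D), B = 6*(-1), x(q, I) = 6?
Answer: 0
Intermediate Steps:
V(u) = u**3 (V(u) = u**2*u = u**3)
B = -6
L(D) = -3 + D**3
g = 0 (g = 3*((2*(-1))*0) = 3*(-2*0) = 3*0 = 0)
(L(B)*g)*(-43 - x(3, 7)) = ((-3 + (-6)**3)*0)*(-43 - 1*6) = ((-3 - 216)*0)*(-43 - 6) = -219*0*(-49) = 0*(-49) = 0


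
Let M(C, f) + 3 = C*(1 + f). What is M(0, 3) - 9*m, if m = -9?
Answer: 78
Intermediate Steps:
M(C, f) = -3 + C*(1 + f)
M(0, 3) - 9*m = (-3 + 0 + 0*3) - 9*(-9) = (-3 + 0 + 0) + 81 = -3 + 81 = 78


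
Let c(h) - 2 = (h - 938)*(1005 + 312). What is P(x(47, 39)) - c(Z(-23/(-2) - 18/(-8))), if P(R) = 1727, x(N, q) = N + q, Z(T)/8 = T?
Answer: 1092201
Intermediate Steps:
Z(T) = 8*T
c(h) = -1235344 + 1317*h (c(h) = 2 + (h - 938)*(1005 + 312) = 2 + (-938 + h)*1317 = 2 + (-1235346 + 1317*h) = -1235344 + 1317*h)
P(x(47, 39)) - c(Z(-23/(-2) - 18/(-8))) = 1727 - (-1235344 + 1317*(8*(-23/(-2) - 18/(-8)))) = 1727 - (-1235344 + 1317*(8*(-23*(-1/2) - 18*(-1/8)))) = 1727 - (-1235344 + 1317*(8*(23/2 + 9/4))) = 1727 - (-1235344 + 1317*(8*(55/4))) = 1727 - (-1235344 + 1317*110) = 1727 - (-1235344 + 144870) = 1727 - 1*(-1090474) = 1727 + 1090474 = 1092201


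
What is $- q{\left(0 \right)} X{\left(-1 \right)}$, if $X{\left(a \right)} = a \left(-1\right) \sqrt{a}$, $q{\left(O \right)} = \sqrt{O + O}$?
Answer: $0$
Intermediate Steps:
$q{\left(O \right)} = \sqrt{2} \sqrt{O}$ ($q{\left(O \right)} = \sqrt{2 O} = \sqrt{2} \sqrt{O}$)
$X{\left(a \right)} = - a^{\frac{3}{2}}$ ($X{\left(a \right)} = - a \sqrt{a} = - a^{\frac{3}{2}}$)
$- q{\left(0 \right)} X{\left(-1 \right)} = - \sqrt{2} \sqrt{0} \left(- \left(-1\right)^{\frac{3}{2}}\right) = - \sqrt{2} \cdot 0 \left(- \left(-1\right) i\right) = \left(-1\right) 0 i = 0 i = 0$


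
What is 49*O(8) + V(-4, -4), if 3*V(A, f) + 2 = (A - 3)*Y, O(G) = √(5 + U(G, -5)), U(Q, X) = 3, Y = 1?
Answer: -3 + 98*√2 ≈ 135.59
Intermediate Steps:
O(G) = 2*√2 (O(G) = √(5 + 3) = √8 = 2*√2)
V(A, f) = -5/3 + A/3 (V(A, f) = -⅔ + ((A - 3)*1)/3 = -⅔ + ((-3 + A)*1)/3 = -⅔ + (-3 + A)/3 = -⅔ + (-1 + A/3) = -5/3 + A/3)
49*O(8) + V(-4, -4) = 49*(2*√2) + (-5/3 + (⅓)*(-4)) = 98*√2 + (-5/3 - 4/3) = 98*√2 - 3 = -3 + 98*√2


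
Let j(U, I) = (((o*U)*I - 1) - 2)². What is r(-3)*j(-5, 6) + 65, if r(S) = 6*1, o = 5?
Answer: 140519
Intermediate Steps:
j(U, I) = (-3 + 5*I*U)² (j(U, I) = (((5*U)*I - 1) - 2)² = ((5*I*U - 1) - 2)² = ((-1 + 5*I*U) - 2)² = (-3 + 5*I*U)²)
r(S) = 6
r(-3)*j(-5, 6) + 65 = 6*(-3 + 5*6*(-5))² + 65 = 6*(-3 - 150)² + 65 = 6*(-153)² + 65 = 6*23409 + 65 = 140454 + 65 = 140519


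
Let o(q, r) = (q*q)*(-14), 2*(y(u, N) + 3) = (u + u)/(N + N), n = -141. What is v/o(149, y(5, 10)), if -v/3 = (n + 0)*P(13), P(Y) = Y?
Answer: -5499/310814 ≈ -0.017692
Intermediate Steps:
y(u, N) = -3 + u/(2*N) (y(u, N) = -3 + ((u + u)/(N + N))/2 = -3 + ((2*u)/((2*N)))/2 = -3 + ((2*u)*(1/(2*N)))/2 = -3 + (u/N)/2 = -3 + u/(2*N))
o(q, r) = -14*q² (o(q, r) = q²*(-14) = -14*q²)
v = 5499 (v = -3*(-141 + 0)*13 = -(-423)*13 = -3*(-1833) = 5499)
v/o(149, y(5, 10)) = 5499/((-14*149²)) = 5499/((-14*22201)) = 5499/(-310814) = 5499*(-1/310814) = -5499/310814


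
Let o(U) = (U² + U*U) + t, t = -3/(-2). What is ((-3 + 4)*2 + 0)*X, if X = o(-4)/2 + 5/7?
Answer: 489/14 ≈ 34.929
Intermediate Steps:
t = 3/2 (t = -3*(-½) = 3/2 ≈ 1.5000)
o(U) = 3/2 + 2*U² (o(U) = (U² + U*U) + 3/2 = (U² + U²) + 3/2 = 2*U² + 3/2 = 3/2 + 2*U²)
X = 489/28 (X = (3/2 + 2*(-4)²)/2 + 5/7 = (3/2 + 2*16)*(½) + 5*(⅐) = (3/2 + 32)*(½) + 5/7 = (67/2)*(½) + 5/7 = 67/4 + 5/7 = 489/28 ≈ 17.464)
((-3 + 4)*2 + 0)*X = ((-3 + 4)*2 + 0)*(489/28) = (1*2 + 0)*(489/28) = (2 + 0)*(489/28) = 2*(489/28) = 489/14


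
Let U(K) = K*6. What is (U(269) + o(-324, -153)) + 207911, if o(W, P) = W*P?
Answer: 259097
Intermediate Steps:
o(W, P) = P*W
U(K) = 6*K
(U(269) + o(-324, -153)) + 207911 = (6*269 - 153*(-324)) + 207911 = (1614 + 49572) + 207911 = 51186 + 207911 = 259097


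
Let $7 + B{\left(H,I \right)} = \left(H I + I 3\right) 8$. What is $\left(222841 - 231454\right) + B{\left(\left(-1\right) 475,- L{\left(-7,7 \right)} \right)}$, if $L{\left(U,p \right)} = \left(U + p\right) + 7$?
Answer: $17812$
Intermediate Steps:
$L{\left(U,p \right)} = 7 + U + p$
$B{\left(H,I \right)} = -7 + 24 I + 8 H I$ ($B{\left(H,I \right)} = -7 + \left(H I + I 3\right) 8 = -7 + \left(H I + 3 I\right) 8 = -7 + \left(3 I + H I\right) 8 = -7 + \left(24 I + 8 H I\right) = -7 + 24 I + 8 H I$)
$\left(222841 - 231454\right) + B{\left(\left(-1\right) 475,- L{\left(-7,7 \right)} \right)} = \left(222841 - 231454\right) + \left(-7 + 24 \left(- (7 - 7 + 7)\right) + 8 \left(\left(-1\right) 475\right) \left(- (7 - 7 + 7)\right)\right) = -8613 + \left(-7 + 24 \left(\left(-1\right) 7\right) + 8 \left(-475\right) \left(\left(-1\right) 7\right)\right) = -8613 + \left(-7 + 24 \left(-7\right) + 8 \left(-475\right) \left(-7\right)\right) = -8613 - -26425 = -8613 + 26425 = 17812$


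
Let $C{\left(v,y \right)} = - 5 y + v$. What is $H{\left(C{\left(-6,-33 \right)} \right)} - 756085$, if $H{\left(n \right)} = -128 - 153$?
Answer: $-756366$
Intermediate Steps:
$C{\left(v,y \right)} = v - 5 y$
$H{\left(n \right)} = -281$ ($H{\left(n \right)} = -128 - 153 = -281$)
$H{\left(C{\left(-6,-33 \right)} \right)} - 756085 = -281 - 756085 = -756366$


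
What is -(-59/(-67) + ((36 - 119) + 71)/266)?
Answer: -7445/8911 ≈ -0.83548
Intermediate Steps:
-(-59/(-67) + ((36 - 119) + 71)/266) = -(-59*(-1/67) + (-83 + 71)*(1/266)) = -(59/67 - 12*1/266) = -(59/67 - 6/133) = -1*7445/8911 = -7445/8911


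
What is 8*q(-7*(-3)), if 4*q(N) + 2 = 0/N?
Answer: -4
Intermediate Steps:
q(N) = -1/2 (q(N) = -1/2 + (0/N)/4 = -1/2 + (1/4)*0 = -1/2 + 0 = -1/2)
8*q(-7*(-3)) = 8*(-1/2) = -4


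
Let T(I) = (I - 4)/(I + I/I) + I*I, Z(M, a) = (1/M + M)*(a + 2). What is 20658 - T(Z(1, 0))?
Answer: 20642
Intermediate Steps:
Z(M, a) = (2 + a)*(M + 1/M) (Z(M, a) = (M + 1/M)*(2 + a) = (2 + a)*(M + 1/M))
T(I) = I**2 + (-4 + I)/(1 + I) (T(I) = (-4 + I)/(I + 1) + I**2 = (-4 + I)/(1 + I) + I**2 = I**2 + (-4 + I)/(1 + I))
20658 - T(Z(1, 0)) = 20658 - (-4 + (2 + 0 + 1**2*(2 + 0))/1 + ((2 + 0 + 1**2*(2 + 0))/1)**2 + ((2 + 0 + 1**2*(2 + 0))/1)**3)/(1 + (2 + 0 + 1**2*(2 + 0))/1) = 20658 - (-4 + 1*(2 + 0 + 1*2) + (1*(2 + 0 + 1*2))**2 + (1*(2 + 0 + 1*2))**3)/(1 + 1*(2 + 0 + 1*2)) = 20658 - (-4 + 1*(2 + 0 + 2) + (1*(2 + 0 + 2))**2 + (1*(2 + 0 + 2))**3)/(1 + 1*(2 + 0 + 2)) = 20658 - (-4 + 1*4 + (1*4)**2 + (1*4)**3)/(1 + 1*4) = 20658 - (-4 + 4 + 4**2 + 4**3)/(1 + 4) = 20658 - (-4 + 4 + 16 + 64)/5 = 20658 - 80/5 = 20658 - 1*16 = 20658 - 16 = 20642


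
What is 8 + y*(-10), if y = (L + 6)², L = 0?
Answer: -352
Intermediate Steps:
y = 36 (y = (0 + 6)² = 6² = 36)
8 + y*(-10) = 8 + 36*(-10) = 8 - 360 = -352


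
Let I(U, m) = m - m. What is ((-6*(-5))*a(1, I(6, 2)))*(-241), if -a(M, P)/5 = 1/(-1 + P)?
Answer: -36150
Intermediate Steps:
I(U, m) = 0
a(M, P) = -5/(-1 + P)
((-6*(-5))*a(1, I(6, 2)))*(-241) = ((-6*(-5))*(-5/(-1 + 0)))*(-241) = (30*(-5/(-1)))*(-241) = (30*(-5*(-1)))*(-241) = (30*5)*(-241) = 150*(-241) = -36150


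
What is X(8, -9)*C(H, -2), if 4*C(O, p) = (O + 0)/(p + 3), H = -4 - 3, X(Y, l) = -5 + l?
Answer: 49/2 ≈ 24.500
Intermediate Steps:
H = -7
C(O, p) = O/(4*(3 + p)) (C(O, p) = ((O + 0)/(p + 3))/4 = (O/(3 + p))/4 = O/(4*(3 + p)))
X(8, -9)*C(H, -2) = (-5 - 9)*((1/4)*(-7)/(3 - 2)) = -7*(-7)/(2*1) = -7*(-7)/2 = -14*(-7/4) = 49/2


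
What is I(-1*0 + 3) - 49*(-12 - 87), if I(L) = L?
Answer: 4854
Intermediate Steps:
I(-1*0 + 3) - 49*(-12 - 87) = (-1*0 + 3) - 49*(-12 - 87) = (0 + 3) - 49*(-99) = 3 - 1*(-4851) = 3 + 4851 = 4854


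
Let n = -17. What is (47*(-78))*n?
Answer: 62322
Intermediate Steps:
(47*(-78))*n = (47*(-78))*(-17) = -3666*(-17) = 62322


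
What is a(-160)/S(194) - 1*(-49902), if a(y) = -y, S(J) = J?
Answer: 4840574/97 ≈ 49903.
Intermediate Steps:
a(-160)/S(194) - 1*(-49902) = -1*(-160)/194 - 1*(-49902) = 160*(1/194) + 49902 = 80/97 + 49902 = 4840574/97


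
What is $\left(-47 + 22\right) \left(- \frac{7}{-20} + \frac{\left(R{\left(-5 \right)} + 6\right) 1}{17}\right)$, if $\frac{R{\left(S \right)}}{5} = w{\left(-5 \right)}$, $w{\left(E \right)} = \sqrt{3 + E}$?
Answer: $- \frac{1195}{68} - \frac{125 i \sqrt{2}}{17} \approx -17.574 - 10.399 i$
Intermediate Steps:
$R{\left(S \right)} = 5 i \sqrt{2}$ ($R{\left(S \right)} = 5 \sqrt{3 - 5} = 5 \sqrt{-2} = 5 i \sqrt{2}$)
$\left(-47 + 22\right) \left(- \frac{7}{-20} + \frac{\left(R{\left(-5 \right)} + 6\right) 1}{17}\right) = \left(-47 + 22\right) \left(- \frac{7}{-20} + \frac{\left(5 i \sqrt{2} + 6\right) 1}{17}\right) = - 25 \left(\left(-7\right) \left(- \frac{1}{20}\right) + \left(6 + 5 i \sqrt{2}\right) 1 \cdot \frac{1}{17}\right) = - 25 \left(\frac{7}{20} + \left(6 + 5 i \sqrt{2}\right) \frac{1}{17}\right) = - 25 \left(\frac{7}{20} + \left(\frac{6}{17} + \frac{5 i \sqrt{2}}{17}\right)\right) = - 25 \left(\frac{239}{340} + \frac{5 i \sqrt{2}}{17}\right) = - \frac{1195}{68} - \frac{125 i \sqrt{2}}{17}$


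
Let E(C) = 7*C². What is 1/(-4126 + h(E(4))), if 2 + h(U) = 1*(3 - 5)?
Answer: -1/4130 ≈ -0.00024213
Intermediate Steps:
h(U) = -4 (h(U) = -2 + 1*(3 - 5) = -2 + 1*(-2) = -2 - 2 = -4)
1/(-4126 + h(E(4))) = 1/(-4126 - 4) = 1/(-4130) = -1/4130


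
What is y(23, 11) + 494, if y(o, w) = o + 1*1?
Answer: 518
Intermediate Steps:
y(o, w) = 1 + o (y(o, w) = o + 1 = 1 + o)
y(23, 11) + 494 = (1 + 23) + 494 = 24 + 494 = 518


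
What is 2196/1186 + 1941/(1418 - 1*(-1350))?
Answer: 4190277/1641424 ≈ 2.5528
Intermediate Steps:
2196/1186 + 1941/(1418 - 1*(-1350)) = 2196*(1/1186) + 1941/(1418 + 1350) = 1098/593 + 1941/2768 = 4190277/1641424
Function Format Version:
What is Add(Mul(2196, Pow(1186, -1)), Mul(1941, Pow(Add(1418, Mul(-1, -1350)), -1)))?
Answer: Rational(4190277, 1641424) ≈ 2.5528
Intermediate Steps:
Add(Mul(2196, Pow(1186, -1)), Mul(1941, Pow(Add(1418, Mul(-1, -1350)), -1))) = Add(Mul(2196, Rational(1, 1186)), Mul(1941, Pow(Add(1418, 1350), -1))) = Add(Rational(1098, 593), Mul(1941, Pow(2768, -1))) = Add(Rational(1098, 593), Mul(1941, Rational(1, 2768))) = Add(Rational(1098, 593), Rational(1941, 2768)) = Rational(4190277, 1641424)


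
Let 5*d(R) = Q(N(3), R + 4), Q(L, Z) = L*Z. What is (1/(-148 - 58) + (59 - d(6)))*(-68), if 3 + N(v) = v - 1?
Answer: -427210/103 ≈ -4147.7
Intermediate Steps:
N(v) = -4 + v (N(v) = -3 + (v - 1) = -3 + (-1 + v) = -4 + v)
d(R) = -⅘ - R/5 (d(R) = ((-4 + 3)*(R + 4))/5 = (-(4 + R))/5 = (-4 - R)/5 = -⅘ - R/5)
(1/(-148 - 58) + (59 - d(6)))*(-68) = (1/(-148 - 58) + (59 - (-⅘ - ⅕*6)))*(-68) = (1/(-206) + (59 - (-⅘ - 6/5)))*(-68) = (-1/206 + (59 - 1*(-2)))*(-68) = (-1/206 + (59 + 2))*(-68) = (-1/206 + 61)*(-68) = (12565/206)*(-68) = -427210/103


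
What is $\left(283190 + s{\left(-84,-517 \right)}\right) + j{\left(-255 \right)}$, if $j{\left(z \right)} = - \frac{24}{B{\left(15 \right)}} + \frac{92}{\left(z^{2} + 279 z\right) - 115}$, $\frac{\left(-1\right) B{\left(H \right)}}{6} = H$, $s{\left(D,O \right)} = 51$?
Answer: $\frac{5298027617}{18705} \approx 2.8324 \cdot 10^{5}$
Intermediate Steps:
$B{\left(H \right)} = - 6 H$
$j{\left(z \right)} = \frac{4}{15} + \frac{92}{-115 + z^{2} + 279 z}$ ($j{\left(z \right)} = - \frac{24}{\left(-6\right) 15} + \frac{92}{\left(z^{2} + 279 z\right) - 115} = - \frac{24}{-90} + \frac{92}{-115 + z^{2} + 279 z} = \left(-24\right) \left(- \frac{1}{90}\right) + \frac{92}{-115 + z^{2} + 279 z} = \frac{4}{15} + \frac{92}{-115 + z^{2} + 279 z}$)
$\left(283190 + s{\left(-84,-517 \right)}\right) + j{\left(-255 \right)} = \left(283190 + 51\right) + \frac{4 \left(230 + \left(-255\right)^{2} + 279 \left(-255\right)\right)}{15 \left(-115 + \left(-255\right)^{2} + 279 \left(-255\right)\right)} = 283241 + \frac{4 \left(230 + 65025 - 71145\right)}{15 \left(-115 + 65025 - 71145\right)} = 283241 + \frac{4}{15} \frac{1}{-6235} \left(-5890\right) = 283241 + \frac{4}{15} \left(- \frac{1}{6235}\right) \left(-5890\right) = 283241 + \frac{4712}{18705} = \frac{5298027617}{18705}$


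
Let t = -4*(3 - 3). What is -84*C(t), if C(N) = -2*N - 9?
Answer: 756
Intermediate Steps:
t = 0 (t = -4*0 = 0)
C(N) = -9 - 2*N
-84*C(t) = -84*(-9 - 2*0) = -84*(-9 + 0) = -84*(-9) = 756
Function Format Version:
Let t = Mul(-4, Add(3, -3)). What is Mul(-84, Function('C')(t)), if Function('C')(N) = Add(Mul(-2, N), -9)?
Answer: 756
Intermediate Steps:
t = 0 (t = Mul(-4, 0) = 0)
Function('C')(N) = Add(-9, Mul(-2, N))
Mul(-84, Function('C')(t)) = Mul(-84, Add(-9, Mul(-2, 0))) = Mul(-84, Add(-9, 0)) = Mul(-84, -9) = 756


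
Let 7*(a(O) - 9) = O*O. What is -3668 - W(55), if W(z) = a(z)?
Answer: -28764/7 ≈ -4109.1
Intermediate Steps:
a(O) = 9 + O²/7 (a(O) = 9 + (O*O)/7 = 9 + O²/7)
W(z) = 9 + z²/7
-3668 - W(55) = -3668 - (9 + (⅐)*55²) = -3668 - (9 + (⅐)*3025) = -3668 - (9 + 3025/7) = -3668 - 1*3088/7 = -3668 - 3088/7 = -28764/7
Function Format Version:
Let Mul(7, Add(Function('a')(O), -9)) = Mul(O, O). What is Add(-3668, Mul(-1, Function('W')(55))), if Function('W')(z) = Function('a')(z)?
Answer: Rational(-28764, 7) ≈ -4109.1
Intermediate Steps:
Function('a')(O) = Add(9, Mul(Rational(1, 7), Pow(O, 2))) (Function('a')(O) = Add(9, Mul(Rational(1, 7), Mul(O, O))) = Add(9, Mul(Rational(1, 7), Pow(O, 2))))
Function('W')(z) = Add(9, Mul(Rational(1, 7), Pow(z, 2)))
Add(-3668, Mul(-1, Function('W')(55))) = Add(-3668, Mul(-1, Add(9, Mul(Rational(1, 7), Pow(55, 2))))) = Add(-3668, Mul(-1, Add(9, Mul(Rational(1, 7), 3025)))) = Add(-3668, Mul(-1, Add(9, Rational(3025, 7)))) = Add(-3668, Mul(-1, Rational(3088, 7))) = Add(-3668, Rational(-3088, 7)) = Rational(-28764, 7)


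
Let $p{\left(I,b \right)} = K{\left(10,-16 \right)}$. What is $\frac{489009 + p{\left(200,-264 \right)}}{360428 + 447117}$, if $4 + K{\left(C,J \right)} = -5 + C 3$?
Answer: $\frac{97806}{161509} \approx 0.60558$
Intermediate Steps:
$K{\left(C,J \right)} = -9 + 3 C$ ($K{\left(C,J \right)} = -4 + \left(-5 + C 3\right) = -4 + \left(-5 + 3 C\right) = -9 + 3 C$)
$p{\left(I,b \right)} = 21$ ($p{\left(I,b \right)} = -9 + 3 \cdot 10 = -9 + 30 = 21$)
$\frac{489009 + p{\left(200,-264 \right)}}{360428 + 447117} = \frac{489009 + 21}{360428 + 447117} = \frac{489030}{807545} = 489030 \cdot \frac{1}{807545} = \frac{97806}{161509}$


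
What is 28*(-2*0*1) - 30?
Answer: -30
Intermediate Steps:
28*(-2*0*1) - 30 = 28*(0*1) - 30 = 28*0 - 30 = 0 - 30 = -30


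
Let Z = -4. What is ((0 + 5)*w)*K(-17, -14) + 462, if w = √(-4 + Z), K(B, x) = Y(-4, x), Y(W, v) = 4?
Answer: 462 + 40*I*√2 ≈ 462.0 + 56.569*I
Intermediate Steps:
K(B, x) = 4
w = 2*I*√2 (w = √(-4 - 4) = √(-8) = 2*I*√2 ≈ 2.8284*I)
((0 + 5)*w)*K(-17, -14) + 462 = ((0 + 5)*(2*I*√2))*4 + 462 = (5*(2*I*√2))*4 + 462 = (10*I*√2)*4 + 462 = 40*I*√2 + 462 = 462 + 40*I*√2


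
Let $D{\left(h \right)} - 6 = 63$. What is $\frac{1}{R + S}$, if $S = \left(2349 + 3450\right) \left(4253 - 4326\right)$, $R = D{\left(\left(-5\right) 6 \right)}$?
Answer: $- \frac{1}{423258} \approx -2.3626 \cdot 10^{-6}$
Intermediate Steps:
$D{\left(h \right)} = 69$ ($D{\left(h \right)} = 6 + 63 = 69$)
$R = 69$
$S = -423327$ ($S = 5799 \left(-73\right) = -423327$)
$\frac{1}{R + S} = \frac{1}{69 - 423327} = \frac{1}{-423258} = - \frac{1}{423258}$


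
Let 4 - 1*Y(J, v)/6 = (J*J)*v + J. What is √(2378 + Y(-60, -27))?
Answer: √585962 ≈ 765.48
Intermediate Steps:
Y(J, v) = 24 - 6*J - 6*v*J² (Y(J, v) = 24 - 6*((J*J)*v + J) = 24 - 6*(J²*v + J) = 24 - 6*(v*J² + J) = 24 - 6*(J + v*J²) = 24 + (-6*J - 6*v*J²) = 24 - 6*J - 6*v*J²)
√(2378 + Y(-60, -27)) = √(2378 + (24 - 6*(-60) - 6*(-27)*(-60)²)) = √(2378 + (24 + 360 - 6*(-27)*3600)) = √(2378 + (24 + 360 + 583200)) = √(2378 + 583584) = √585962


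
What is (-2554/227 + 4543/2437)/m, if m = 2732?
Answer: -5192837/1511339668 ≈ -0.0034359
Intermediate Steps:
(-2554/227 + 4543/2437)/m = (-2554/227 + 4543/2437)/2732 = (-2554*1/227 + 4543*(1/2437))*(1/2732) = (-2554/227 + 4543/2437)*(1/2732) = -5192837/553199*1/2732 = -5192837/1511339668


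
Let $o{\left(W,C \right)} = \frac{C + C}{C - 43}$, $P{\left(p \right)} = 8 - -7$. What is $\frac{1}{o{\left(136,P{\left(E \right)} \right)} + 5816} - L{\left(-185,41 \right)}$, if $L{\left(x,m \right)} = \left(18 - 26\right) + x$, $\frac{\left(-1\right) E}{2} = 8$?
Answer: $\frac{15711951}{81409} \approx 193.0$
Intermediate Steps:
$E = -16$ ($E = \left(-2\right) 8 = -16$)
$P{\left(p \right)} = 15$ ($P{\left(p \right)} = 8 + 7 = 15$)
$L{\left(x,m \right)} = -8 + x$
$o{\left(W,C \right)} = \frac{2 C}{-43 + C}$
$\frac{1}{o{\left(136,P{\left(E \right)} \right)} + 5816} - L{\left(-185,41 \right)} = \frac{1}{2 \cdot 15 \frac{1}{-43 + 15} + 5816} - \left(-8 - 185\right) = \frac{1}{2 \cdot 15 \frac{1}{-28} + 5816} - -193 = \frac{1}{2 \cdot 15 \left(- \frac{1}{28}\right) + 5816} + 193 = \frac{1}{- \frac{15}{14} + 5816} + 193 = \frac{1}{\frac{81409}{14}} + 193 = \frac{14}{81409} + 193 = \frac{15711951}{81409}$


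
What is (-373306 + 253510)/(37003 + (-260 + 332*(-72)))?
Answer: -119796/12839 ≈ -9.3306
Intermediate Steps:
(-373306 + 253510)/(37003 + (-260 + 332*(-72))) = -119796/(37003 + (-260 - 23904)) = -119796/(37003 - 24164) = -119796/12839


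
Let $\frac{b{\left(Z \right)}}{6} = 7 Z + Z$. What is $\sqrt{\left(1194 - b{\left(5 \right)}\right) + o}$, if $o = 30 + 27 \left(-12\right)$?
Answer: $2 \sqrt{165} \approx 25.69$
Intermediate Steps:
$o = -294$ ($o = 30 - 324 = -294$)
$b{\left(Z \right)} = 48 Z$ ($b{\left(Z \right)} = 6 \left(7 Z + Z\right) = 6 \cdot 8 Z = 48 Z$)
$\sqrt{\left(1194 - b{\left(5 \right)}\right) + o} = \sqrt{\left(1194 - 48 \cdot 5\right) - 294} = \sqrt{\left(1194 - 240\right) - 294} = \sqrt{954 - 294} = \sqrt{660} = 2 \sqrt{165}$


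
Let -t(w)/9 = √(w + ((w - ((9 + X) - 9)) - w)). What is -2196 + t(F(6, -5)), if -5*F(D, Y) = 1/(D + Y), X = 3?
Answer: -2196 - 36*I*√5/5 ≈ -2196.0 - 16.1*I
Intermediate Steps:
F(D, Y) = -1/(5*(D + Y))
t(w) = -9*√(-3 + w) (t(w) = -9*√(w + ((w - ((9 + 3) - 9)) - w)) = -9*√(w + ((w - (12 - 9)) - w)) = -9*√(w + ((w - 1*3) - w)) = -9*√(w + ((w - 3) - w)) = -9*√(w + ((-3 + w) - w)) = -9*√(w - 3) = -9*√(-3 + w))
-2196 + t(F(6, -5)) = -2196 - 9*√(-3 - 1/(5*6 + 5*(-5))) = -2196 - 9*√(-3 - 1/(30 - 25)) = -2196 - 9*√(-3 - 1/5) = -2196 - 9*√(-3 - 1*⅕) = -2196 - 9*√(-3 - ⅕) = -2196 - 36*I*√5/5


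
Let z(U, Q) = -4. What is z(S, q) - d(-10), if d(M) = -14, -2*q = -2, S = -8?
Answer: 10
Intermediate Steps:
q = 1 (q = -1/2*(-2) = 1)
z(S, q) - d(-10) = -4 - 1*(-14) = -4 + 14 = 10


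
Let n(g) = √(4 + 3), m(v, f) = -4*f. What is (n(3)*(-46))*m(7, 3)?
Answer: 552*√7 ≈ 1460.5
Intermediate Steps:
n(g) = √7
(n(3)*(-46))*m(7, 3) = (√7*(-46))*(-4*3) = -46*√7*(-12) = 552*√7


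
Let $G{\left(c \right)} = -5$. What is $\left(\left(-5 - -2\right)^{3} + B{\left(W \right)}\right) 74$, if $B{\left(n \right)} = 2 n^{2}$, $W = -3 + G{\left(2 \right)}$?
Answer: $7474$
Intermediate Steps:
$W = -8$ ($W = -3 - 5 = -8$)
$\left(\left(-5 - -2\right)^{3} + B{\left(W \right)}\right) 74 = \left(\left(-5 - -2\right)^{3} + 2 \left(-8\right)^{2}\right) 74 = \left(\left(-5 + 2\right)^{3} + 2 \cdot 64\right) 74 = \left(\left(-3\right)^{3} + 128\right) 74 = \left(-27 + 128\right) 74 = 101 \cdot 74 = 7474$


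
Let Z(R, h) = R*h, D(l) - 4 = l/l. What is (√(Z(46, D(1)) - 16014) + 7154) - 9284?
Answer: -2130 + 2*I*√3946 ≈ -2130.0 + 125.63*I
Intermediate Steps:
D(l) = 5 (D(l) = 4 + l/l = 4 + 1 = 5)
(√(Z(46, D(1)) - 16014) + 7154) - 9284 = (√(46*5 - 16014) + 7154) - 9284 = (√(230 - 16014) + 7154) - 9284 = (√(-15784) + 7154) - 9284 = (2*I*√3946 + 7154) - 9284 = (7154 + 2*I*√3946) - 9284 = -2130 + 2*I*√3946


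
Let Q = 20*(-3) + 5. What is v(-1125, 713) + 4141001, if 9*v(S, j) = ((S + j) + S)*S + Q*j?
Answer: 38958919/9 ≈ 4.3288e+6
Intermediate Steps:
Q = -55 (Q = -60 + 5 = -55)
v(S, j) = -55*j/9 + S*(j + 2*S)/9 (v(S, j) = (((S + j) + S)*S - 55*j)/9 = ((j + 2*S)*S - 55*j)/9 = (S*(j + 2*S) - 55*j)/9 = (-55*j + S*(j + 2*S))/9 = -55*j/9 + S*(j + 2*S)/9)
v(-1125, 713) + 4141001 = (-55/9*713 + (2/9)*(-1125)² + (⅑)*(-1125)*713) + 4141001 = (-39215/9 + (2/9)*1265625 - 89125) + 4141001 = (-39215/9 + 281250 - 89125) + 4141001 = 1689910/9 + 4141001 = 38958919/9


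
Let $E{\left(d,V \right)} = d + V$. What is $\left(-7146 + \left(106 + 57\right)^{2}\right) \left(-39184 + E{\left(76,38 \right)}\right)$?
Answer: $-758856610$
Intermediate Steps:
$E{\left(d,V \right)} = V + d$
$\left(-7146 + \left(106 + 57\right)^{2}\right) \left(-39184 + E{\left(76,38 \right)}\right) = \left(-7146 + \left(106 + 57\right)^{2}\right) \left(-39184 + \left(38 + 76\right)\right) = \left(-7146 + 163^{2}\right) \left(-39184 + 114\right) = \left(-7146 + 26569\right) \left(-39070\right) = 19423 \left(-39070\right) = -758856610$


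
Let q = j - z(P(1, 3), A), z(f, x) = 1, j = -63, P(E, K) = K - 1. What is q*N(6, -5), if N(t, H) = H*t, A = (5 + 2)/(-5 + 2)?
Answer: 1920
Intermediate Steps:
A = -7/3 (A = 7/(-3) = 7*(-1/3) = -7/3 ≈ -2.3333)
P(E, K) = -1 + K
q = -64 (q = -63 - 1*1 = -63 - 1 = -64)
q*N(6, -5) = -(-320)*6 = -64*(-30) = 1920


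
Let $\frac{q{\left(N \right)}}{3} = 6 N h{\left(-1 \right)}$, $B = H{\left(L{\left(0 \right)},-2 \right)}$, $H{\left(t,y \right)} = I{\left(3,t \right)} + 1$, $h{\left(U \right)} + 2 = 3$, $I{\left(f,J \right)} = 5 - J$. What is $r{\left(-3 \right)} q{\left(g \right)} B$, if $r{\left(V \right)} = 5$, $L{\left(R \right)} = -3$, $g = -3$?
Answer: $-2430$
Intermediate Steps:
$h{\left(U \right)} = 1$ ($h{\left(U \right)} = -2 + 3 = 1$)
$H{\left(t,y \right)} = 6 - t$ ($H{\left(t,y \right)} = \left(5 - t\right) + 1 = 6 - t$)
$B = 9$ ($B = 6 - -3 = 6 + 3 = 9$)
$q{\left(N \right)} = 18 N$ ($q{\left(N \right)} = 3 \cdot 6 N 1 = 3 \cdot 6 N = 18 N$)
$r{\left(-3 \right)} q{\left(g \right)} B = 5 \cdot 18 \left(-3\right) 9 = 5 \left(-54\right) 9 = \left(-270\right) 9 = -2430$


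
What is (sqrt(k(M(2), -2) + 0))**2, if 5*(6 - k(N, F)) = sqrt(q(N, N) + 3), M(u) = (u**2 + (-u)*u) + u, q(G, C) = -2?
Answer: 29/5 ≈ 5.8000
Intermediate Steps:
M(u) = u (M(u) = (u**2 - u**2) + u = 0 + u = u)
k(N, F) = 29/5 (k(N, F) = 6 - sqrt(-2 + 3)/5 = 6 - sqrt(1)/5 = 6 - 1/5*1 = 6 - 1/5 = 29/5)
(sqrt(k(M(2), -2) + 0))**2 = (sqrt(29/5 + 0))**2 = (sqrt(29/5))**2 = (sqrt(145)/5)**2 = 29/5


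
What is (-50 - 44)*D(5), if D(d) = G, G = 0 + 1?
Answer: -94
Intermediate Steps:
G = 1
D(d) = 1
(-50 - 44)*D(5) = (-50 - 44)*1 = -94*1 = -94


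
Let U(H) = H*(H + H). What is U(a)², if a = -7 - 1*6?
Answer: 114244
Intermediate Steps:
a = -13 (a = -7 - 6 = -13)
U(H) = 2*H² (U(H) = H*(2*H) = 2*H²)
U(a)² = (2*(-13)²)² = (2*169)² = 338² = 114244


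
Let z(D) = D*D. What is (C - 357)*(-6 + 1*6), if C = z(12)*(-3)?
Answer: 0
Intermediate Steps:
z(D) = D²
C = -432 (C = 12²*(-3) = 144*(-3) = -432)
(C - 357)*(-6 + 1*6) = (-432 - 357)*(-6 + 1*6) = -789*(-6 + 6) = -789*0 = 0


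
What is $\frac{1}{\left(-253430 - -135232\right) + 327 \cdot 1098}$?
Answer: $\frac{1}{240848} \approx 4.152 \cdot 10^{-6}$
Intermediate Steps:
$\frac{1}{\left(-253430 - -135232\right) + 327 \cdot 1098} = \frac{1}{\left(-253430 + 135232\right) + 359046} = \frac{1}{-118198 + 359046} = \frac{1}{240848}$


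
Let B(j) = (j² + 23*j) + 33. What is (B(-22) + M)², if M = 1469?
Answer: 2190400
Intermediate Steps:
B(j) = 33 + j² + 23*j
(B(-22) + M)² = ((33 + (-22)² + 23*(-22)) + 1469)² = ((33 + 484 - 506) + 1469)² = (11 + 1469)² = 1480² = 2190400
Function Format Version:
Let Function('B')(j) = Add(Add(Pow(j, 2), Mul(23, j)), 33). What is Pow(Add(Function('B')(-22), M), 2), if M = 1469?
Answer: 2190400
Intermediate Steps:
Function('B')(j) = Add(33, Pow(j, 2), Mul(23, j))
Pow(Add(Function('B')(-22), M), 2) = Pow(Add(Add(33, Pow(-22, 2), Mul(23, -22)), 1469), 2) = Pow(Add(Add(33, 484, -506), 1469), 2) = Pow(Add(11, 1469), 2) = Pow(1480, 2) = 2190400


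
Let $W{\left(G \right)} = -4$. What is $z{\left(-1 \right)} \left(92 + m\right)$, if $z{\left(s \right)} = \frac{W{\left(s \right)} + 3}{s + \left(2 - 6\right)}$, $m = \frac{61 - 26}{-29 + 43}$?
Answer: $\frac{189}{10} \approx 18.9$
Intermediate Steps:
$m = \frac{5}{2}$ ($m = \frac{35}{14} = 35 \cdot \frac{1}{14} = \frac{5}{2} \approx 2.5$)
$z{\left(s \right)} = - \frac{1}{-4 + s}$ ($z{\left(s \right)} = \frac{-4 + 3}{s + \left(2 - 6\right)} = - \frac{1}{s + \left(2 - 6\right)} = - \frac{1}{s - 4} = - \frac{1}{-4 + s}$)
$z{\left(-1 \right)} \left(92 + m\right) = - \frac{1}{-4 - 1} \left(92 + \frac{5}{2}\right) = - \frac{1}{-5} \cdot \frac{189}{2} = \left(-1\right) \left(- \frac{1}{5}\right) \frac{189}{2} = \frac{1}{5} \cdot \frac{189}{2} = \frac{189}{10}$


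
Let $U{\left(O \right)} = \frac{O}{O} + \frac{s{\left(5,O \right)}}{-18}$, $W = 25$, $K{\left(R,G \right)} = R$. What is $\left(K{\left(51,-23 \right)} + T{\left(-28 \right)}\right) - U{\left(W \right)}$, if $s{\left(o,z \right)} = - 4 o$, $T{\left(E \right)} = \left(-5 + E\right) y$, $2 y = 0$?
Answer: $\frac{440}{9} \approx 48.889$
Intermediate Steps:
$y = 0$ ($y = \frac{1}{2} \cdot 0 = 0$)
$T{\left(E \right)} = 0$ ($T{\left(E \right)} = \left(-5 + E\right) 0 = 0$)
$U{\left(O \right)} = \frac{19}{9}$ ($U{\left(O \right)} = \frac{O}{O} + \frac{\left(-4\right) 5}{-18} = 1 - - \frac{10}{9} = 1 + \frac{10}{9} = \frac{19}{9}$)
$\left(K{\left(51,-23 \right)} + T{\left(-28 \right)}\right) - U{\left(W \right)} = \left(51 + 0\right) - \frac{19}{9} = 51 - \frac{19}{9} = \frac{440}{9}$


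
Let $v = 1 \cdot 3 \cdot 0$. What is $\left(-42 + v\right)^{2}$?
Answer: $1764$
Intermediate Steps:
$v = 0$ ($v = 3 \cdot 0 = 0$)
$\left(-42 + v\right)^{2} = \left(-42 + 0\right)^{2} = \left(-42\right)^{2} = 1764$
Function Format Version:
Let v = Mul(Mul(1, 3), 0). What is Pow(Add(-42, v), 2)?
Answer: 1764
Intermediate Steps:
v = 0 (v = Mul(3, 0) = 0)
Pow(Add(-42, v), 2) = Pow(Add(-42, 0), 2) = Pow(-42, 2) = 1764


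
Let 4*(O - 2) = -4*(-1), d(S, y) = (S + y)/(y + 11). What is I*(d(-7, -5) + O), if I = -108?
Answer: -108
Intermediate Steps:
d(S, y) = (S + y)/(11 + y)
O = 3 (O = 2 + (-4*(-1))/4 = 2 + (1/4)*4 = 2 + 1 = 3)
I*(d(-7, -5) + O) = -108*((-7 - 5)/(11 - 5) + 3) = -108*(-12/6 + 3) = -108*((1/6)*(-12) + 3) = -108*(-2 + 3) = -108*1 = -108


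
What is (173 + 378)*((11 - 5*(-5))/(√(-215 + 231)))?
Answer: 4959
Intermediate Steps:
(173 + 378)*((11 - 5*(-5))/(√(-215 + 231))) = 551*((11 + 25)/(√16)) = 551*(36/4) = 551*(36*(¼)) = 551*9 = 4959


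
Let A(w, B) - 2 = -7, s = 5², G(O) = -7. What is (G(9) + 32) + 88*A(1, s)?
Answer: -415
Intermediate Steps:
s = 25
A(w, B) = -5 (A(w, B) = 2 - 7 = -5)
(G(9) + 32) + 88*A(1, s) = (-7 + 32) + 88*(-5) = 25 - 440 = -415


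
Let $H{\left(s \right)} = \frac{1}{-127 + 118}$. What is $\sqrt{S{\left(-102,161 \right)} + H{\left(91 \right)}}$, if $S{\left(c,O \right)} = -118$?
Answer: $\frac{i \sqrt{1063}}{3} \approx 10.868 i$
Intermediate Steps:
$H{\left(s \right)} = - \frac{1}{9}$ ($H{\left(s \right)} = \frac{1}{-9} = - \frac{1}{9}$)
$\sqrt{S{\left(-102,161 \right)} + H{\left(91 \right)}} = \sqrt{-118 - \frac{1}{9}} = \sqrt{- \frac{1063}{9}} = \frac{i \sqrt{1063}}{3}$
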